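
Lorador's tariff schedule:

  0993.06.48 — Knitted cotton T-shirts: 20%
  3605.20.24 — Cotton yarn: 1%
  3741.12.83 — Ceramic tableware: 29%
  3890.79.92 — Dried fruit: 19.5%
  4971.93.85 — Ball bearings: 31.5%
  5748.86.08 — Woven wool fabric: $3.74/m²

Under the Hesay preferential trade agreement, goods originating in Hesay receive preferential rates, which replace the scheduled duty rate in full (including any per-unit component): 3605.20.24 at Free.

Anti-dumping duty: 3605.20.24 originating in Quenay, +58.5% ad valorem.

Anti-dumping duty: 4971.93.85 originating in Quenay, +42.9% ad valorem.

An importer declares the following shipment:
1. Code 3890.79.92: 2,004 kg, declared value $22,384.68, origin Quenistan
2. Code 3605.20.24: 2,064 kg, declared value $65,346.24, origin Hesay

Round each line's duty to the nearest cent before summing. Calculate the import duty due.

$4,365.01

Line 1 (3890.79.92, Quenistan, 2,004 kg, $22,384.68):
Base rate for 3890.79.92 is 19.5%.
Duty = $22,384.68 × 19.5% = $4,365.01.
Line 2 (3605.20.24, Hesay, 2,064 kg, $65,346.24):
Base rate for 3605.20.24 is 1%.
Origin Hesay qualifies under the Lorador–Hesay agreement and 3605.20.24 is covered: preferential rate Free applies instead.
The additional-duty order on 3605.20.24 targets Quenay, not Hesay; it does not apply.
Duty = $65,346.24 × 0% = $0.00.
Total = $4,365.01 + $0.00 = $4,365.01.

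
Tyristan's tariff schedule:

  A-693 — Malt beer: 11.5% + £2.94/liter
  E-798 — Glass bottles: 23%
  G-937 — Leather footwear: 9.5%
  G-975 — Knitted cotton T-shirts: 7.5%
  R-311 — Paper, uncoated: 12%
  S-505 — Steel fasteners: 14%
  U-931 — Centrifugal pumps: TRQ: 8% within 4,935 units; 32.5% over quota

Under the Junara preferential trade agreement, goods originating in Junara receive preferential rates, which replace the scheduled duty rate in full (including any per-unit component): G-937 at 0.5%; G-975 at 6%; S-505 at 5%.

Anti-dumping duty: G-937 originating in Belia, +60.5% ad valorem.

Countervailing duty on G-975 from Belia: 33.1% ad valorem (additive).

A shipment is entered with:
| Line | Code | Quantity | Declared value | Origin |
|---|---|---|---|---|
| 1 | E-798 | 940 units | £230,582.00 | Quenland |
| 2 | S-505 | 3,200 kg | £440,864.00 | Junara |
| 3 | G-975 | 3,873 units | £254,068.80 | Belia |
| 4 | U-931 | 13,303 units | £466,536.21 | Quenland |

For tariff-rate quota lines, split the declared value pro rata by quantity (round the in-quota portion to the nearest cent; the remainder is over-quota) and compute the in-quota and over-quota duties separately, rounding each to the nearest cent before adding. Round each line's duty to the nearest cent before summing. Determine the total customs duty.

£287,451.00

Line 1 (E-798, Quenland, 940 units, £230,582.00):
Base rate for E-798 is 23%.
Duty = £230,582.00 × 23% = £53,033.86.
Line 2 (S-505, Junara, 3,200 kg, £440,864.00):
Base rate for S-505 is 14%.
Origin Junara qualifies under the Tyristan–Junara agreement and S-505 is covered: preferential rate 5% applies instead.
Duty = £440,864.00 × 5% = £22,043.20.
Line 3 (G-975, Belia, 3,873 units, £254,068.80):
Base rate for G-975 is 7.5%.
G-975 has an FTA preferential rate, but origin Belia is not Junara; base rate stands.
Additional duty on G-975 from Belia: +33.1%. Applied ad valorem rate: 7.5% + 33.1% = 40.6%.
Duty = £254,068.80 × 40.6% = £103,151.93.
Line 4 (U-931, Quenland, 13,303 units, £466,536.21):
Code U-931 is under a tariff-rate quota (threshold 4,935 units). In-quota: 4,935 units at 8%; over-quota: 8,368 units at 32.5%.
Pro-rata value split: in-quota = £466,536.21 × 4,935/13,303 = £173,070.45; over-quota = £466,536.21 − £173,070.45 = £293,465.76.
In-quota duty = £173,070.45 × 8% = £13,845.64. Over-quota duty = £293,465.76 × 32.5% = £95,376.37.
Line duty = £13,845.64 + £95,376.37 = £109,222.01.
Total = £53,033.86 + £22,043.20 + £103,151.93 + £109,222.01 = £287,451.00.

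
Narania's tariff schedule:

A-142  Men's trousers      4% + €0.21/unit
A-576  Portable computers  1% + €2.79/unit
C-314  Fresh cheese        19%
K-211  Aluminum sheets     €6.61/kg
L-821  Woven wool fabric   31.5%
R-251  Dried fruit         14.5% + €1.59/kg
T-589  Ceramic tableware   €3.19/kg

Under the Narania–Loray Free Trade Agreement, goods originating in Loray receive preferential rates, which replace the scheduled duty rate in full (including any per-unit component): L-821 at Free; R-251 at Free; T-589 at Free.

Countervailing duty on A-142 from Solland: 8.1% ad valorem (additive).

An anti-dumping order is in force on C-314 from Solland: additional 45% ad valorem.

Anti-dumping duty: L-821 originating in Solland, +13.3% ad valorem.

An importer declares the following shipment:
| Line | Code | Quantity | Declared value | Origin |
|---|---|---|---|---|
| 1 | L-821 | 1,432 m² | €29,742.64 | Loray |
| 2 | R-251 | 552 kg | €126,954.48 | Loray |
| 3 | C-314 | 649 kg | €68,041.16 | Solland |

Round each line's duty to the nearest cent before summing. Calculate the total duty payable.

Line 1 (L-821, Loray, 1,432 m², €29,742.64):
Base rate for L-821 is 31.5%.
Origin Loray qualifies under the Narania–Loray agreement and L-821 is covered: preferential rate Free applies instead.
The additional-duty order on L-821 targets Solland, not Loray; it does not apply.
Duty = €29,742.64 × 0% = €0.00.
Line 2 (R-251, Loray, 552 kg, €126,954.48):
Base rate for R-251 is 14.5% + €1.59/kg.
Origin Loray qualifies under the Narania–Loray agreement and R-251 is covered: preferential rate Free applies instead.
Duty = €126,954.48 × 0% = €0.00.
Line 3 (C-314, Solland, 649 kg, €68,041.16):
Base rate for C-314 is 19%.
Additional duty on C-314 from Solland: +45%. Applied ad valorem rate: 19% + 45% = 64%.
Duty = €68,041.16 × 64% = €43,546.34.
Total = €0.00 + €0.00 + €43,546.34 = €43,546.34.

€43,546.34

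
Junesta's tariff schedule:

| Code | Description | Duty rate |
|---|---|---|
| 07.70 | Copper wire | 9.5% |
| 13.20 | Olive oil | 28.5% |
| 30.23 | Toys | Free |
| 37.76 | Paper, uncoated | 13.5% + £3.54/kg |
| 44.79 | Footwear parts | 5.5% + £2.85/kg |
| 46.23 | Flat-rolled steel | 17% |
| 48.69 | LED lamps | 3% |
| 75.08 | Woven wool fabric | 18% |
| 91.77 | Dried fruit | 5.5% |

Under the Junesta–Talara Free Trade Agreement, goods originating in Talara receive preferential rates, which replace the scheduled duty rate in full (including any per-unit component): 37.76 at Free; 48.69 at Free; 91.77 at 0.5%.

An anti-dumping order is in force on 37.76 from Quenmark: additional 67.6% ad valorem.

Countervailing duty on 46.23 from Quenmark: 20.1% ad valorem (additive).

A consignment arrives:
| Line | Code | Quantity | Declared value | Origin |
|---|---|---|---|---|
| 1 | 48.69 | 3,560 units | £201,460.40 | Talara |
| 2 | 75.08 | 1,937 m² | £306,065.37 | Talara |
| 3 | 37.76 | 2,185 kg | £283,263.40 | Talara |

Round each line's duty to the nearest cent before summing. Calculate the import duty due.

£55,091.77

Line 1 (48.69, Talara, 3,560 units, £201,460.40):
Base rate for 48.69 is 3%.
Origin Talara qualifies under the Junesta–Talara agreement and 48.69 is covered: preferential rate Free applies instead.
Duty = £201,460.40 × 0% = £0.00.
Line 2 (75.08, Talara, 1,937 m², £306,065.37):
Base rate for 75.08 is 18%.
Origin Talara is the FTA partner but 75.08 is not on the preference list; base rate stands.
Duty = £306,065.37 × 18% = £55,091.77.
Line 3 (37.76, Talara, 2,185 kg, £283,263.40):
Base rate for 37.76 is 13.5% + £3.54/kg.
Origin Talara qualifies under the Junesta–Talara agreement and 37.76 is covered: preferential rate Free applies instead.
The additional-duty order on 37.76 targets Quenmark, not Talara; it does not apply.
Duty = £283,263.40 × 0% = £0.00.
Total = £0.00 + £55,091.77 + £0.00 = £55,091.77.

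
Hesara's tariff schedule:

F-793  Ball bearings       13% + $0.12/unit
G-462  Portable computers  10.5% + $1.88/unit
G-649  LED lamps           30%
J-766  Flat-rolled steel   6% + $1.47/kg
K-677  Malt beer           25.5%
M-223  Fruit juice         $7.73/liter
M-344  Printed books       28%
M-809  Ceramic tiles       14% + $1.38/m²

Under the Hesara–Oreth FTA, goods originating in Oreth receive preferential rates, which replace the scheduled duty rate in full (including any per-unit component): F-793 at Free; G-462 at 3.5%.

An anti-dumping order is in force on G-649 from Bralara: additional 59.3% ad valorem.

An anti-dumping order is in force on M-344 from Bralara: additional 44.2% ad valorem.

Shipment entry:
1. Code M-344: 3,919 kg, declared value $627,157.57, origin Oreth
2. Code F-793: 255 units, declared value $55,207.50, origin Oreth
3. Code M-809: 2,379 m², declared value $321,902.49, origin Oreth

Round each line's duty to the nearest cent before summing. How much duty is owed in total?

$223,953.49

Line 1 (M-344, Oreth, 3,919 kg, $627,157.57):
Base rate for M-344 is 28%.
Origin Oreth is the FTA partner but M-344 is not on the preference list; base rate stands.
The additional-duty order on M-344 targets Bralara, not Oreth; it does not apply.
Duty = $627,157.57 × 28% = $175,604.12.
Line 2 (F-793, Oreth, 255 units, $55,207.50):
Base rate for F-793 is 13% + $0.12/unit.
Origin Oreth qualifies under the Hesara–Oreth agreement and F-793 is covered: preferential rate Free applies instead.
Duty = $55,207.50 × 0% = $0.00.
Line 3 (M-809, Oreth, 2,379 m², $321,902.49):
Base rate for M-809 is 14% + $1.38/m².
Origin Oreth is the FTA partner but M-809 is not on the preference list; base rate stands.
Duty = $321,902.49 × 14% + 2,379 × $1.38 = $48,349.37.
Total = $175,604.12 + $0.00 + $48,349.37 = $223,953.49.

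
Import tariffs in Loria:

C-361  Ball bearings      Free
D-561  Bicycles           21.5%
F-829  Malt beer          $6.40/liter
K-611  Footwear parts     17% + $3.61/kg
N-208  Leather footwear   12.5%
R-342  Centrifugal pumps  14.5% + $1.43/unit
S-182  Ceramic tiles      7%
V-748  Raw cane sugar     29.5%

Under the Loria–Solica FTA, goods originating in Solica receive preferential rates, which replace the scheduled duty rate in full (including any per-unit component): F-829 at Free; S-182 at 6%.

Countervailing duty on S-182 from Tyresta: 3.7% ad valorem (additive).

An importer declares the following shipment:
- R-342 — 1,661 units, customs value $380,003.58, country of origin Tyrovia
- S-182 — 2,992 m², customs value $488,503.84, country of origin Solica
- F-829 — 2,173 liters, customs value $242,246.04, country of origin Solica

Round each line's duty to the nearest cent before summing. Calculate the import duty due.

Line 1 (R-342, Tyrovia, 1,661 units, $380,003.58):
Base rate for R-342 is 14.5% + $1.43/unit.
Duty = $380,003.58 × 14.5% + 1,661 × $1.43 = $57,475.75.
Line 2 (S-182, Solica, 2,992 m², $488,503.84):
Base rate for S-182 is 7%.
Origin Solica qualifies under the Loria–Solica agreement and S-182 is covered: preferential rate 6% applies instead.
The additional-duty order on S-182 targets Tyresta, not Solica; it does not apply.
Duty = $488,503.84 × 6% = $29,310.23.
Line 3 (F-829, Solica, 2,173 liters, $242,246.04):
Base rate for F-829 is $6.40/liter.
Origin Solica qualifies under the Loria–Solica agreement and F-829 is covered: preferential rate Free applies instead.
Duty = $242,246.04 × 0% = $0.00.
Total = $57,475.75 + $29,310.23 + $0.00 = $86,785.98.

$86,785.98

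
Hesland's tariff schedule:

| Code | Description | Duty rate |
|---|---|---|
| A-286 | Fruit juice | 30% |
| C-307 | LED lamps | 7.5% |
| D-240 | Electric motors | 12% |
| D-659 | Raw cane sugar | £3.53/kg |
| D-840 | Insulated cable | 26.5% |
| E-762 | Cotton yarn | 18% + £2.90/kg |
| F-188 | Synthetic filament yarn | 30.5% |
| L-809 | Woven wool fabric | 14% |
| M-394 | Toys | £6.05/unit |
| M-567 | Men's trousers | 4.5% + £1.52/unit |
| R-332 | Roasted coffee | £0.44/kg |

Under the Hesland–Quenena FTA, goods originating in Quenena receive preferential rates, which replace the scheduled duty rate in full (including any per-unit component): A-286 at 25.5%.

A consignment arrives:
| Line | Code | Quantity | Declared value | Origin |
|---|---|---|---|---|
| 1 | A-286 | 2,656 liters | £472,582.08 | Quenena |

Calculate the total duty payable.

£120,508.43

Line 1 (A-286, Quenena, 2,656 liters, £472,582.08):
Base rate for A-286 is 30%.
Origin Quenena qualifies under the Hesland–Quenena agreement and A-286 is covered: preferential rate 25.5% applies instead.
Duty = £472,582.08 × 25.5% = £120,508.43.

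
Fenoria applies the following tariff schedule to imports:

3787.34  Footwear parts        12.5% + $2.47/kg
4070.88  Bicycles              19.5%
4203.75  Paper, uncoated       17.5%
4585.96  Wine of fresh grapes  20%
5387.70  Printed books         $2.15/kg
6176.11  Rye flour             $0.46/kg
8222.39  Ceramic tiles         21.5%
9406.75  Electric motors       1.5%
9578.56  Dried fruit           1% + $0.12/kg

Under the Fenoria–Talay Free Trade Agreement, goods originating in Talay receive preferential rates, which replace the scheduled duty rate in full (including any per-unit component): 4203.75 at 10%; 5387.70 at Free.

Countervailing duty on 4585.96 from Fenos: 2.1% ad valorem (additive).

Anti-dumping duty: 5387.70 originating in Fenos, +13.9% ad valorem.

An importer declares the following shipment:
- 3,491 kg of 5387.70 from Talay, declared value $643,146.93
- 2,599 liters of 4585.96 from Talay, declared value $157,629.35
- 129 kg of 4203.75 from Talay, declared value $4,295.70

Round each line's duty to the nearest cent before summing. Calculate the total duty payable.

$31,955.44

Line 1 (5387.70, Talay, 3,491 kg, $643,146.93):
Base rate for 5387.70 is $2.15/kg.
Origin Talay qualifies under the Fenoria–Talay agreement and 5387.70 is covered: preferential rate Free applies instead.
The additional-duty order on 5387.70 targets Fenos, not Talay; it does not apply.
Duty = $643,146.93 × 0% = $0.00.
Line 2 (4585.96, Talay, 2,599 liters, $157,629.35):
Base rate for 4585.96 is 20%.
Origin Talay is the FTA partner but 4585.96 is not on the preference list; base rate stands.
The additional-duty order on 4585.96 targets Fenos, not Talay; it does not apply.
Duty = $157,629.35 × 20% = $31,525.87.
Line 3 (4203.75, Talay, 129 kg, $4,295.70):
Base rate for 4203.75 is 17.5%.
Origin Talay qualifies under the Fenoria–Talay agreement and 4203.75 is covered: preferential rate 10% applies instead.
Duty = $4,295.70 × 10% = $429.57.
Total = $0.00 + $31,525.87 + $429.57 = $31,955.44.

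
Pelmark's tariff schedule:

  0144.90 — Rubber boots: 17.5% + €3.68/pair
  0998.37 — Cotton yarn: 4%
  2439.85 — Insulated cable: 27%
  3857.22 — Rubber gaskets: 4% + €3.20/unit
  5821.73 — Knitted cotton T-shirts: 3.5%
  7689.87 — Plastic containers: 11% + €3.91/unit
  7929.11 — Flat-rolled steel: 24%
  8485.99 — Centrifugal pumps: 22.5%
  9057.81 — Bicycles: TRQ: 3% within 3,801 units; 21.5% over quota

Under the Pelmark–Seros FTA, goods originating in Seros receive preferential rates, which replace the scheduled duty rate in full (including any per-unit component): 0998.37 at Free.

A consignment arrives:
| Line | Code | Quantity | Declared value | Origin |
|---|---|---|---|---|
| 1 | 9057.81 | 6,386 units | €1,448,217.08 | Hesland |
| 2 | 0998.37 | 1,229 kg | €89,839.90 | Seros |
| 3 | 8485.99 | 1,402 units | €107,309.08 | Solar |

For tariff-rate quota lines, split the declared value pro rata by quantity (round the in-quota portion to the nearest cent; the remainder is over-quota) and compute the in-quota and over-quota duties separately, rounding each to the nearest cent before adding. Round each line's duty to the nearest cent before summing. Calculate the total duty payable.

€176,042.91

Line 1 (9057.81, Hesland, 6,386 units, €1,448,217.08):
Code 9057.81 is under a tariff-rate quota (threshold 3,801 units). In-quota: 3,801 units at 3%; over-quota: 2,585 units at 21.5%.
Pro-rata value split: in-quota = €1,448,217.08 × 3,801/6,386 = €861,990.78; over-quota = €1,448,217.08 − €861,990.78 = €586,226.30.
In-quota duty = €861,990.78 × 3% = €25,859.72. Over-quota duty = €586,226.30 × 21.5% = €126,038.65.
Line duty = €25,859.72 + €126,038.65 = €151,898.37.
Line 2 (0998.37, Seros, 1,229 kg, €89,839.90):
Base rate for 0998.37 is 4%.
Origin Seros qualifies under the Pelmark–Seros agreement and 0998.37 is covered: preferential rate Free applies instead.
Duty = €89,839.90 × 0% = €0.00.
Line 3 (8485.99, Solar, 1,402 units, €107,309.08):
Base rate for 8485.99 is 22.5%.
Duty = €107,309.08 × 22.5% = €24,144.54.
Total = €151,898.37 + €0.00 + €24,144.54 = €176,042.91.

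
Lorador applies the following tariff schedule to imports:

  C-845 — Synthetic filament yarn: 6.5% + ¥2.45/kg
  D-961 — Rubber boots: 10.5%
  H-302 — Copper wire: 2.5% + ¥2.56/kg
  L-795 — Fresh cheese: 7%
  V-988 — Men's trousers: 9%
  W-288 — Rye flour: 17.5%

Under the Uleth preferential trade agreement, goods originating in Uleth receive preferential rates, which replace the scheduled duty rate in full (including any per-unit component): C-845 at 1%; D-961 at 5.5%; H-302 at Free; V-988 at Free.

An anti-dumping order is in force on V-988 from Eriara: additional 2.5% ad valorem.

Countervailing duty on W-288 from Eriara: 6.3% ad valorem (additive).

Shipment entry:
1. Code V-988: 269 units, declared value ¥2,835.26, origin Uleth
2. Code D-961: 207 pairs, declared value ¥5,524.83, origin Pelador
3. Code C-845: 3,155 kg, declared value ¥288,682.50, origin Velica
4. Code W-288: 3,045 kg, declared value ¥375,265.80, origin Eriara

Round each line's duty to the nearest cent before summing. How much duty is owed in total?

Line 1 (V-988, Uleth, 269 units, ¥2,835.26):
Base rate for V-988 is 9%.
Origin Uleth qualifies under the Lorador–Uleth agreement and V-988 is covered: preferential rate Free applies instead.
The additional-duty order on V-988 targets Eriara, not Uleth; it does not apply.
Duty = ¥2,835.26 × 0% = ¥0.00.
Line 2 (D-961, Pelador, 207 pairs, ¥5,524.83):
Base rate for D-961 is 10.5%.
D-961 has an FTA preferential rate, but origin Pelador is not Uleth; base rate stands.
Duty = ¥5,524.83 × 10.5% = ¥580.11.
Line 3 (C-845, Velica, 3,155 kg, ¥288,682.50):
Base rate for C-845 is 6.5% + ¥2.45/kg.
C-845 has an FTA preferential rate, but origin Velica is not Uleth; base rate stands.
Duty = ¥288,682.50 × 6.5% + 3,155 × ¥2.45 = ¥26,494.11.
Line 4 (W-288, Eriara, 3,045 kg, ¥375,265.80):
Base rate for W-288 is 17.5%.
Additional duty on W-288 from Eriara: +6.3%. Applied ad valorem rate: 17.5% + 6.3% = 23.8%.
Duty = ¥375,265.80 × 23.8% = ¥89,313.26.
Total = ¥0.00 + ¥580.11 + ¥26,494.11 + ¥89,313.26 = ¥116,387.48.

¥116,387.48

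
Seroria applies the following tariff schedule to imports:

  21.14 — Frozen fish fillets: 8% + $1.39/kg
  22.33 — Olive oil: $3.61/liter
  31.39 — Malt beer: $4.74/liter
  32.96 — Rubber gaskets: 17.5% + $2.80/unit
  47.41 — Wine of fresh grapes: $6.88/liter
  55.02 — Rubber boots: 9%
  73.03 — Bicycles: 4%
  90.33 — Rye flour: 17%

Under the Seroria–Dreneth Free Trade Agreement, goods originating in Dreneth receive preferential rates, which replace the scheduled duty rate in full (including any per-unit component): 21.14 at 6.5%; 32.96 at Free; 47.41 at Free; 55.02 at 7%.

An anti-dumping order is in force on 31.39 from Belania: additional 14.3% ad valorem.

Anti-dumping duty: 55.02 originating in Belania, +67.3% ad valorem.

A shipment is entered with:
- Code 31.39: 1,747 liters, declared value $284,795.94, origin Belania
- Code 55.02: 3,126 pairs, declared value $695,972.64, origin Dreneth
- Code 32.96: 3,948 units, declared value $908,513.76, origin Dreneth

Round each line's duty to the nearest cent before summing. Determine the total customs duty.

Line 1 (31.39, Belania, 1,747 liters, $284,795.94):
Base rate for 31.39 is $4.74/liter.
Additional duty on 31.39 from Belania: +14.3% ad valorem. Applied ad valorem rate = 14.3%.
Duty = $284,795.94 × 14.3% + 1,747 × $4.74 = $49,006.60.
Line 2 (55.02, Dreneth, 3,126 pairs, $695,972.64):
Base rate for 55.02 is 9%.
Origin Dreneth qualifies under the Seroria–Dreneth agreement and 55.02 is covered: preferential rate 7% applies instead.
The additional-duty order on 55.02 targets Belania, not Dreneth; it does not apply.
Duty = $695,972.64 × 7% = $48,718.08.
Line 3 (32.96, Dreneth, 3,948 units, $908,513.76):
Base rate for 32.96 is 17.5% + $2.80/unit.
Origin Dreneth qualifies under the Seroria–Dreneth agreement and 32.96 is covered: preferential rate Free applies instead.
Duty = $908,513.76 × 0% = $0.00.
Total = $49,006.60 + $48,718.08 + $0.00 = $97,724.68.

$97,724.68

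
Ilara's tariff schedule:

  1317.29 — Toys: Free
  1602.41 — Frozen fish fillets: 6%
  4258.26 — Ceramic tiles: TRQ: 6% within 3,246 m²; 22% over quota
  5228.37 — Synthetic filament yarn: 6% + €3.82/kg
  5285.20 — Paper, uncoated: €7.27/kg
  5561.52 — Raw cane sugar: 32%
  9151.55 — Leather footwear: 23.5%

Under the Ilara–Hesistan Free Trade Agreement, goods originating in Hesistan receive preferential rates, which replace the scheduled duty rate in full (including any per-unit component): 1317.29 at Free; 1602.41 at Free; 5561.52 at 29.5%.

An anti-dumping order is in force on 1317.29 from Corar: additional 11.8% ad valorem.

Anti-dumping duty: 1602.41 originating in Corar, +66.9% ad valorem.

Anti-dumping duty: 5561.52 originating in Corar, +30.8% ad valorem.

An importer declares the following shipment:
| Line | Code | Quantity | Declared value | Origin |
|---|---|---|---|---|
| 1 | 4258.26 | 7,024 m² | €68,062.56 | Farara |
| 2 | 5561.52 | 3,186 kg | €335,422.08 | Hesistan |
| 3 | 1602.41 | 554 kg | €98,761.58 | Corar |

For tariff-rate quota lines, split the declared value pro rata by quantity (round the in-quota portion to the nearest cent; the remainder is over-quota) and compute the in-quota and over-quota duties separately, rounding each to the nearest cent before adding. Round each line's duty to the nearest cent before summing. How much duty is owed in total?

€180,887.86

Line 1 (4258.26, Farara, 7,024 m², €68,062.56):
Code 4258.26 is under a tariff-rate quota (threshold 3,246 m²). In-quota: 3,246 m² at 6%; over-quota: 3,778 m² at 22%.
Pro-rata value split: in-quota = €68,062.56 × 3,246/7,024 = €31,453.74; over-quota = €68,062.56 − €31,453.74 = €36,608.82.
In-quota duty = €31,453.74 × 6% = €1,887.22. Over-quota duty = €36,608.82 × 22% = €8,053.94.
Line duty = €1,887.22 + €8,053.94 = €9,941.16.
Line 2 (5561.52, Hesistan, 3,186 kg, €335,422.08):
Base rate for 5561.52 is 32%.
Origin Hesistan qualifies under the Ilara–Hesistan agreement and 5561.52 is covered: preferential rate 29.5% applies instead.
The additional-duty order on 5561.52 targets Corar, not Hesistan; it does not apply.
Duty = €335,422.08 × 29.5% = €98,949.51.
Line 3 (1602.41, Corar, 554 kg, €98,761.58):
Base rate for 1602.41 is 6%.
1602.41 has an FTA preferential rate, but origin Corar is not Hesistan; base rate stands.
Additional duty on 1602.41 from Corar: +66.9%. Applied ad valorem rate: 6% + 66.9% = 72.9%.
Duty = €98,761.58 × 72.9% = €71,997.19.
Total = €9,941.16 + €98,949.51 + €71,997.19 = €180,887.86.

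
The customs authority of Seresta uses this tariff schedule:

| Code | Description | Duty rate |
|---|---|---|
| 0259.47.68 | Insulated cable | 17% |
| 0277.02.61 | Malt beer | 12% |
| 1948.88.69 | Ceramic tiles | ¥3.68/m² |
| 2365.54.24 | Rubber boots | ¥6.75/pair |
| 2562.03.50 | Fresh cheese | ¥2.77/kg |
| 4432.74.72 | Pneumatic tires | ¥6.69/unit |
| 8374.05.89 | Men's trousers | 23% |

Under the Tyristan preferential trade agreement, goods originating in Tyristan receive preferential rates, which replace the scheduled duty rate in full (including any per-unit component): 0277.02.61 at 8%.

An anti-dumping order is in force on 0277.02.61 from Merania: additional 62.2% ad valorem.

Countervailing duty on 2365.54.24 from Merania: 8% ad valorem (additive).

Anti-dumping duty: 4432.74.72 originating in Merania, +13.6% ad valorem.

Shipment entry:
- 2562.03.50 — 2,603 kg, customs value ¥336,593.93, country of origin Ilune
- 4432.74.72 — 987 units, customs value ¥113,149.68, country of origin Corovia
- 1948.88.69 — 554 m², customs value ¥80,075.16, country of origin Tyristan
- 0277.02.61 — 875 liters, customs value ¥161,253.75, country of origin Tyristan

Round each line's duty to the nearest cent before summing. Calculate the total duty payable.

Line 1 (2562.03.50, Ilune, 2,603 kg, ¥336,593.93):
Base rate for 2562.03.50 is ¥2.77/kg.
Duty = 2,603 × ¥2.77 = ¥7,210.31.
Line 2 (4432.74.72, Corovia, 987 units, ¥113,149.68):
Base rate for 4432.74.72 is ¥6.69/unit.
The additional-duty order on 4432.74.72 targets Merania, not Corovia; it does not apply.
Duty = 987 × ¥6.69 = ¥6,603.03.
Line 3 (1948.88.69, Tyristan, 554 m², ¥80,075.16):
Base rate for 1948.88.69 is ¥3.68/m².
Origin Tyristan is the FTA partner but 1948.88.69 is not on the preference list; base rate stands.
Duty = 554 × ¥3.68 = ¥2,038.72.
Line 4 (0277.02.61, Tyristan, 875 liters, ¥161,253.75):
Base rate for 0277.02.61 is 12%.
Origin Tyristan qualifies under the Seresta–Tyristan agreement and 0277.02.61 is covered: preferential rate 8% applies instead.
The additional-duty order on 0277.02.61 targets Merania, not Tyristan; it does not apply.
Duty = ¥161,253.75 × 8% = ¥12,900.30.
Total = ¥7,210.31 + ¥6,603.03 + ¥2,038.72 + ¥12,900.30 = ¥28,752.36.

¥28,752.36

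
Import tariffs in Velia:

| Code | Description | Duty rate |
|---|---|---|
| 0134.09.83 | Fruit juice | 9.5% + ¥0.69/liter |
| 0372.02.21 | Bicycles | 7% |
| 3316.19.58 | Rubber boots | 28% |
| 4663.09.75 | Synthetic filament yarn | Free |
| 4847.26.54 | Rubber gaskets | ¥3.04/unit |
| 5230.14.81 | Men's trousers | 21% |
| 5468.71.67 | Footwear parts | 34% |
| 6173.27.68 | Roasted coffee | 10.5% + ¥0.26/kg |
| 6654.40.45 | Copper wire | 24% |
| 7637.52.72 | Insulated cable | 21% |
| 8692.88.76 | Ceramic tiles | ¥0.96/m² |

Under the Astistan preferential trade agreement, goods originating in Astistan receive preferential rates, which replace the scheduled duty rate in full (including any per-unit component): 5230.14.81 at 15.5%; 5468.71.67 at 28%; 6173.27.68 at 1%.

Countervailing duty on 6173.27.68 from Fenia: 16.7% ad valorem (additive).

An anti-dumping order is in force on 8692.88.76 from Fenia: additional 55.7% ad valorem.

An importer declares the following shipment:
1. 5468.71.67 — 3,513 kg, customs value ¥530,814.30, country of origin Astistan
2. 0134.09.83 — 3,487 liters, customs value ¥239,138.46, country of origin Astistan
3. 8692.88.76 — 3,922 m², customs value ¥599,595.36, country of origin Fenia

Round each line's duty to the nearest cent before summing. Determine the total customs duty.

¥511,491.92

Line 1 (5468.71.67, Astistan, 3,513 kg, ¥530,814.30):
Base rate for 5468.71.67 is 34%.
Origin Astistan qualifies under the Velia–Astistan agreement and 5468.71.67 is covered: preferential rate 28% applies instead.
Duty = ¥530,814.30 × 28% = ¥148,628.00.
Line 2 (0134.09.83, Astistan, 3,487 liters, ¥239,138.46):
Base rate for 0134.09.83 is 9.5% + ¥0.69/liter.
Origin Astistan is the FTA partner but 0134.09.83 is not on the preference list; base rate stands.
Duty = ¥239,138.46 × 9.5% + 3,487 × ¥0.69 = ¥25,124.18.
Line 3 (8692.88.76, Fenia, 3,922 m², ¥599,595.36):
Base rate for 8692.88.76 is ¥0.96/m².
Additional duty on 8692.88.76 from Fenia: +55.7% ad valorem. Applied ad valorem rate = 55.7%.
Duty = ¥599,595.36 × 55.7% + 3,922 × ¥0.96 = ¥337,739.74.
Total = ¥148,628.00 + ¥25,124.18 + ¥337,739.74 = ¥511,491.92.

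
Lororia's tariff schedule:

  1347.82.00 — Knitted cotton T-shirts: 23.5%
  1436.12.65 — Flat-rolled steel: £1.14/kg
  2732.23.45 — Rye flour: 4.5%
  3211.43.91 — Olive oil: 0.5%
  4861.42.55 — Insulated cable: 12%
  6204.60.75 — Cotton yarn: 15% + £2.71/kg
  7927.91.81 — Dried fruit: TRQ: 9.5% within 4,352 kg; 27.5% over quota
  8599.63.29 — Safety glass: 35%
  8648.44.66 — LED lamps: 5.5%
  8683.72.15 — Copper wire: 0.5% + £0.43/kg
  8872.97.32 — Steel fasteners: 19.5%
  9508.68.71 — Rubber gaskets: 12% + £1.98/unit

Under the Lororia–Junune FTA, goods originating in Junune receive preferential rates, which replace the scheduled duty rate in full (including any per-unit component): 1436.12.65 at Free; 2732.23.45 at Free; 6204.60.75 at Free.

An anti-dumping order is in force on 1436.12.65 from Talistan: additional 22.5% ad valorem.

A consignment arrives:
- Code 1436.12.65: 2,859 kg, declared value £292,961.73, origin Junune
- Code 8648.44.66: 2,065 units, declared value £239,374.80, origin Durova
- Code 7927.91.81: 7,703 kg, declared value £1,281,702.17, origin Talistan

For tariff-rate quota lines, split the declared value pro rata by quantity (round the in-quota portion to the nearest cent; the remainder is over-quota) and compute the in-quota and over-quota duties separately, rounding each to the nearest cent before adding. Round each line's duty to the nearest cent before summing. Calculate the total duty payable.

Line 1 (1436.12.65, Junune, 2,859 kg, £292,961.73):
Base rate for 1436.12.65 is £1.14/kg.
Origin Junune qualifies under the Lororia–Junune agreement and 1436.12.65 is covered: preferential rate Free applies instead.
The additional-duty order on 1436.12.65 targets Talistan, not Junune; it does not apply.
Duty = £292,961.73 × 0% = £0.00.
Line 2 (8648.44.66, Durova, 2,065 units, £239,374.80):
Base rate for 8648.44.66 is 5.5%.
Duty = £239,374.80 × 5.5% = £13,165.61.
Line 3 (7927.91.81, Talistan, 7,703 kg, £1,281,702.17):
Code 7927.91.81 is under a tariff-rate quota (threshold 4,352 kg). In-quota: 4,352 kg at 9.5%; over-quota: 3,351 kg at 27.5%.
Pro-rata value split: in-quota = £1,281,702.17 × 4,352/7,703 = £724,129.28; over-quota = £1,281,702.17 − £724,129.28 = £557,572.89.
In-quota duty = £724,129.28 × 9.5% = £68,792.28. Over-quota duty = £557,572.89 × 27.5% = £153,332.54.
Line duty = £68,792.28 + £153,332.54 = £222,124.82.
Total = £0.00 + £13,165.61 + £222,124.82 = £235,290.43.

£235,290.43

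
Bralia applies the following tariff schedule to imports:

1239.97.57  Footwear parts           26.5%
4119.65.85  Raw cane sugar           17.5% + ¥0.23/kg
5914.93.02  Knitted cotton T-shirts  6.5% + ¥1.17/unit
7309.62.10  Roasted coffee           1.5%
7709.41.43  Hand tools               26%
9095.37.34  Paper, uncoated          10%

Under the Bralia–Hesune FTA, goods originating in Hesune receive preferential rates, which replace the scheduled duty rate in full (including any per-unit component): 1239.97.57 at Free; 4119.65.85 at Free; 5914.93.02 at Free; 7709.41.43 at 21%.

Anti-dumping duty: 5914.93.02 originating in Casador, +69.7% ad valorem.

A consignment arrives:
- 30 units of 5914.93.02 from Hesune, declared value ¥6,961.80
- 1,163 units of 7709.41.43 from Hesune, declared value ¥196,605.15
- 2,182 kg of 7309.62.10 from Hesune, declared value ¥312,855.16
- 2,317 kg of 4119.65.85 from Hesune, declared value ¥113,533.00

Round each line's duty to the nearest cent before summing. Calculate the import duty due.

¥45,979.91

Line 1 (5914.93.02, Hesune, 30 units, ¥6,961.80):
Base rate for 5914.93.02 is 6.5% + ¥1.17/unit.
Origin Hesune qualifies under the Bralia–Hesune agreement and 5914.93.02 is covered: preferential rate Free applies instead.
The additional-duty order on 5914.93.02 targets Casador, not Hesune; it does not apply.
Duty = ¥6,961.80 × 0% = ¥0.00.
Line 2 (7709.41.43, Hesune, 1,163 units, ¥196,605.15):
Base rate for 7709.41.43 is 26%.
Origin Hesune qualifies under the Bralia–Hesune agreement and 7709.41.43 is covered: preferential rate 21% applies instead.
Duty = ¥196,605.15 × 21% = ¥41,287.08.
Line 3 (7309.62.10, Hesune, 2,182 kg, ¥312,855.16):
Base rate for 7309.62.10 is 1.5%.
Origin Hesune is the FTA partner but 7309.62.10 is not on the preference list; base rate stands.
Duty = ¥312,855.16 × 1.5% = ¥4,692.83.
Line 4 (4119.65.85, Hesune, 2,317 kg, ¥113,533.00):
Base rate for 4119.65.85 is 17.5% + ¥0.23/kg.
Origin Hesune qualifies under the Bralia–Hesune agreement and 4119.65.85 is covered: preferential rate Free applies instead.
Duty = ¥113,533.00 × 0% = ¥0.00.
Total = ¥0.00 + ¥41,287.08 + ¥4,692.83 + ¥0.00 = ¥45,979.91.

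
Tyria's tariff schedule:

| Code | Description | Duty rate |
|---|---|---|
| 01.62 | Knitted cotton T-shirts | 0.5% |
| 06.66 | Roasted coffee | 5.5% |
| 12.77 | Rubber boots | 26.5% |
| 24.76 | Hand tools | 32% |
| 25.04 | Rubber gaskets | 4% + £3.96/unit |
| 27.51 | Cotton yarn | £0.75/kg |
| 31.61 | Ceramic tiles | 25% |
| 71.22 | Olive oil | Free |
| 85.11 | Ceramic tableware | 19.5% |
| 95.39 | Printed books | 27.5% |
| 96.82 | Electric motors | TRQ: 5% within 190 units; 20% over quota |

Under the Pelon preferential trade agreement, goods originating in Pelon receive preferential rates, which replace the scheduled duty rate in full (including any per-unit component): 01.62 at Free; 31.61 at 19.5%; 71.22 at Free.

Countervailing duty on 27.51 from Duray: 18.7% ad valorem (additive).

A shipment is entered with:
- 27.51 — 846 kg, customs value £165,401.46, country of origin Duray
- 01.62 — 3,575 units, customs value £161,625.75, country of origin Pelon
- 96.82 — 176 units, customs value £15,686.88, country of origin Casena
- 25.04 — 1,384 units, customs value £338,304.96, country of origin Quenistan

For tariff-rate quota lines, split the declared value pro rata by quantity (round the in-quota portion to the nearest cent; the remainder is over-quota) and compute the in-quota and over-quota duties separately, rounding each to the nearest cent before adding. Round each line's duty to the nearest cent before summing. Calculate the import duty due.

£51,361.75

Line 1 (27.51, Duray, 846 kg, £165,401.46):
Base rate for 27.51 is £0.75/kg.
Additional duty on 27.51 from Duray: +18.7% ad valorem. Applied ad valorem rate = 18.7%.
Duty = £165,401.46 × 18.7% + 846 × £0.75 = £31,564.57.
Line 2 (01.62, Pelon, 3,575 units, £161,625.75):
Base rate for 01.62 is 0.5%.
Origin Pelon qualifies under the Tyria–Pelon agreement and 01.62 is covered: preferential rate Free applies instead.
Duty = £161,625.75 × 0% = £0.00.
Line 3 (96.82, Casena, 176 units, £15,686.88):
Code 96.82 is under a tariff-rate quota (threshold 190 units). Quantity 176 units is within the quota, so the in-quota rate 5% applies to the full value.
Duty = £15,686.88 × 5% = £784.34.
Line 4 (25.04, Quenistan, 1,384 units, £338,304.96):
Base rate for 25.04 is 4% + £3.96/unit.
Duty = £338,304.96 × 4% + 1,384 × £3.96 = £19,012.84.
Total = £31,564.57 + £0.00 + £784.34 + £19,012.84 = £51,361.75.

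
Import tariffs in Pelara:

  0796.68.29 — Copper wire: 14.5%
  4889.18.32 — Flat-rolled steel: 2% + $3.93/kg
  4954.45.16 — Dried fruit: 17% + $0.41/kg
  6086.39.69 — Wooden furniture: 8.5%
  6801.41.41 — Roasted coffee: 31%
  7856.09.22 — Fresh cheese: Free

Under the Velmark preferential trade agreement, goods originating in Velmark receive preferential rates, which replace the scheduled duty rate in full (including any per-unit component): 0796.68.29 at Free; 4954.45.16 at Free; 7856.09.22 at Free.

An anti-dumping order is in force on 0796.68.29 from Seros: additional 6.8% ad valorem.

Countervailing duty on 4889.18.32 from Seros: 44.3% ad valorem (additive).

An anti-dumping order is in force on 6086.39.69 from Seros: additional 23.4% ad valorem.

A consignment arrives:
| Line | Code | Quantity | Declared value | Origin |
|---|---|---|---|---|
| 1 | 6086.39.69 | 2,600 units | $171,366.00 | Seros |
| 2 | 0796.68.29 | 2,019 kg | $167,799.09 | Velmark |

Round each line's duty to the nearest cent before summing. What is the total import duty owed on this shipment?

Line 1 (6086.39.69, Seros, 2,600 units, $171,366.00):
Base rate for 6086.39.69 is 8.5%.
Additional duty on 6086.39.69 from Seros: +23.4%. Applied ad valorem rate: 8.5% + 23.4% = 31.9%.
Duty = $171,366.00 × 31.9% = $54,665.75.
Line 2 (0796.68.29, Velmark, 2,019 kg, $167,799.09):
Base rate for 0796.68.29 is 14.5%.
Origin Velmark qualifies under the Pelara–Velmark agreement and 0796.68.29 is covered: preferential rate Free applies instead.
The additional-duty order on 0796.68.29 targets Seros, not Velmark; it does not apply.
Duty = $167,799.09 × 0% = $0.00.
Total = $54,665.75 + $0.00 = $54,665.75.

$54,665.75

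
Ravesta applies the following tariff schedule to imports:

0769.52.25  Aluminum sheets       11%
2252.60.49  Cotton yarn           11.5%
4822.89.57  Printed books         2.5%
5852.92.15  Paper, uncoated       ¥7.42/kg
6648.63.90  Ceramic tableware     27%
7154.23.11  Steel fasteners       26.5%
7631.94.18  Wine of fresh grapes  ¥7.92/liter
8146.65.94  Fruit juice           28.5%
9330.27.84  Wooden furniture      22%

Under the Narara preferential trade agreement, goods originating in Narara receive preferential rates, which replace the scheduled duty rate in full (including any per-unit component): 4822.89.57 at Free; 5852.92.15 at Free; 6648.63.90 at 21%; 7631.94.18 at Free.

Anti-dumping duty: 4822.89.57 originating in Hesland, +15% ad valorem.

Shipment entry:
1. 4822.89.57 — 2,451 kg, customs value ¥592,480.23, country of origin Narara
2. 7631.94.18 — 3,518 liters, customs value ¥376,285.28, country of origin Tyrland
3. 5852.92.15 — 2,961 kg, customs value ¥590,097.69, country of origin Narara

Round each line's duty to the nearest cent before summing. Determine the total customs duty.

Line 1 (4822.89.57, Narara, 2,451 kg, ¥592,480.23):
Base rate for 4822.89.57 is 2.5%.
Origin Narara qualifies under the Ravesta–Narara agreement and 4822.89.57 is covered: preferential rate Free applies instead.
The additional-duty order on 4822.89.57 targets Hesland, not Narara; it does not apply.
Duty = ¥592,480.23 × 0% = ¥0.00.
Line 2 (7631.94.18, Tyrland, 3,518 liters, ¥376,285.28):
Base rate for 7631.94.18 is ¥7.92/liter.
7631.94.18 has an FTA preferential rate, but origin Tyrland is not Narara; base rate stands.
Duty = 3,518 × ¥7.92 = ¥27,862.56.
Line 3 (5852.92.15, Narara, 2,961 kg, ¥590,097.69):
Base rate for 5852.92.15 is ¥7.42/kg.
Origin Narara qualifies under the Ravesta–Narara agreement and 5852.92.15 is covered: preferential rate Free applies instead.
Duty = ¥590,097.69 × 0% = ¥0.00.
Total = ¥0.00 + ¥27,862.56 + ¥0.00 = ¥27,862.56.

¥27,862.56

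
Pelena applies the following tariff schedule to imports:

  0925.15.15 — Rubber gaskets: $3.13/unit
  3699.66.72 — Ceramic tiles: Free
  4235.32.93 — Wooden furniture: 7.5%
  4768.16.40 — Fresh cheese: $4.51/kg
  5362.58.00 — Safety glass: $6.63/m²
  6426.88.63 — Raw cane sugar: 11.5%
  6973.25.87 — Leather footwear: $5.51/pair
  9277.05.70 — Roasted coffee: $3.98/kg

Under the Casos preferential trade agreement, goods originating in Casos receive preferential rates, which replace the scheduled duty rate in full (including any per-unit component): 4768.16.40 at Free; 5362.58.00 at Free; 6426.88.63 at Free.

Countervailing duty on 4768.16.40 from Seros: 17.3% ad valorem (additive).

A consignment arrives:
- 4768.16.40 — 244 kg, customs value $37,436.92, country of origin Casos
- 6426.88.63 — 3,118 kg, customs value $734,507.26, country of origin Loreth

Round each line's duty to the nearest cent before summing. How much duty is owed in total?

$84,468.33

Line 1 (4768.16.40, Casos, 244 kg, $37,436.92):
Base rate for 4768.16.40 is $4.51/kg.
Origin Casos qualifies under the Pelena–Casos agreement and 4768.16.40 is covered: preferential rate Free applies instead.
The additional-duty order on 4768.16.40 targets Seros, not Casos; it does not apply.
Duty = $37,436.92 × 0% = $0.00.
Line 2 (6426.88.63, Loreth, 3,118 kg, $734,507.26):
Base rate for 6426.88.63 is 11.5%.
6426.88.63 has an FTA preferential rate, but origin Loreth is not Casos; base rate stands.
Duty = $734,507.26 × 11.5% = $84,468.33.
Total = $0.00 + $84,468.33 = $84,468.33.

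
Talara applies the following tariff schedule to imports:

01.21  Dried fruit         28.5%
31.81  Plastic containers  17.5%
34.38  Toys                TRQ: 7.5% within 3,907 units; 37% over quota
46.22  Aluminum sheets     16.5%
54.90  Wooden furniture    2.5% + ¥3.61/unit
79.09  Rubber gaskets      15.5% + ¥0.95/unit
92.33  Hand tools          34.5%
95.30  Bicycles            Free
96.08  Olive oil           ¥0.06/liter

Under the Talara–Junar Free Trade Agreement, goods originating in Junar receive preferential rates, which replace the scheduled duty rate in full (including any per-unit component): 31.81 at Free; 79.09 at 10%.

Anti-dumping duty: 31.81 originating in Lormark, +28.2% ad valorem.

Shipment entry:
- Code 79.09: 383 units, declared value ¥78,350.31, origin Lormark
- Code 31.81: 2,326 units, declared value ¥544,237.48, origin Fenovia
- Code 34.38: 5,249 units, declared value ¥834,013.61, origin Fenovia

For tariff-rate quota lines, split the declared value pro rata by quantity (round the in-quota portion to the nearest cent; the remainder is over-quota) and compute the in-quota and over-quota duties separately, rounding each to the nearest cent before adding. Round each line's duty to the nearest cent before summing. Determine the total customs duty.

Line 1 (79.09, Lormark, 383 units, ¥78,350.31):
Base rate for 79.09 is 15.5% + ¥0.95/unit.
79.09 has an FTA preferential rate, but origin Lormark is not Junar; base rate stands.
Duty = ¥78,350.31 × 15.5% + 383 × ¥0.95 = ¥12,508.15.
Line 2 (31.81, Fenovia, 2,326 units, ¥544,237.48):
Base rate for 31.81 is 17.5%.
31.81 has an FTA preferential rate, but origin Fenovia is not Junar; base rate stands.
The additional-duty order on 31.81 targets Lormark, not Fenovia; it does not apply.
Duty = ¥544,237.48 × 17.5% = ¥95,241.56.
Line 3 (34.38, Fenovia, 5,249 units, ¥834,013.61):
Code 34.38 is under a tariff-rate quota (threshold 3,907 units). In-quota: 3,907 units at 7.5%; over-quota: 1,342 units at 37%.
Pro-rata value split: in-quota = ¥834,013.61 × 3,907/5,249 = ¥620,783.23; over-quota = ¥834,013.61 − ¥620,783.23 = ¥213,230.38.
In-quota duty = ¥620,783.23 × 7.5% = ¥46,558.74. Over-quota duty = ¥213,230.38 × 37% = ¥78,895.24.
Line duty = ¥46,558.74 + ¥78,895.24 = ¥125,453.98.
Total = ¥12,508.15 + ¥95,241.56 + ¥125,453.98 = ¥233,203.69.

¥233,203.69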